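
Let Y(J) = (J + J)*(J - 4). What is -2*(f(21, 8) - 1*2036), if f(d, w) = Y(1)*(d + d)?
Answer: 4576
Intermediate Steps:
Y(J) = 2*J*(-4 + J) (Y(J) = (2*J)*(-4 + J) = 2*J*(-4 + J))
f(d, w) = -12*d (f(d, w) = (2*1*(-4 + 1))*(d + d) = (2*1*(-3))*(2*d) = -12*d)
-2*(f(21, 8) - 1*2036) = -2*(-12*21 - 1*2036) = -2*(-252 - 2036) = -2*(-2288) = 4576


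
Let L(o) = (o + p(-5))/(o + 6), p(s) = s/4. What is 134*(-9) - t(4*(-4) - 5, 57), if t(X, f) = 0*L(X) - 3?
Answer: -1203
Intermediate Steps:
p(s) = s/4 (p(s) = s*(1/4) = s/4)
L(o) = (-5/4 + o)/(6 + o) (L(o) = (o + (1/4)*(-5))/(o + 6) = (o - 5/4)/(6 + o) = (-5/4 + o)/(6 + o))
t(X, f) = -3 (t(X, f) = 0*((-5/4 + X)/(6 + X)) - 3 = 0 - 3 = -3)
134*(-9) - t(4*(-4) - 5, 57) = 134*(-9) - 1*(-3) = -1206 + 3 = -1203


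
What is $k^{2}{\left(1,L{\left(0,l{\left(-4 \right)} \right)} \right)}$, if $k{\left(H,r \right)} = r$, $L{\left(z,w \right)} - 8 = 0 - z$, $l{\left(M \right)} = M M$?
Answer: $64$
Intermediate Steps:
$l{\left(M \right)} = M^{2}$
$L{\left(z,w \right)} = 8 - z$ ($L{\left(z,w \right)} = 8 + \left(0 - z\right) = 8 - z$)
$k^{2}{\left(1,L{\left(0,l{\left(-4 \right)} \right)} \right)} = \left(8 - 0\right)^{2} = \left(8 + 0\right)^{2} = 8^{2} = 64$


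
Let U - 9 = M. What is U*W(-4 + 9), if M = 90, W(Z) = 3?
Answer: 297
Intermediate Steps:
U = 99 (U = 9 + 90 = 99)
U*W(-4 + 9) = 99*3 = 297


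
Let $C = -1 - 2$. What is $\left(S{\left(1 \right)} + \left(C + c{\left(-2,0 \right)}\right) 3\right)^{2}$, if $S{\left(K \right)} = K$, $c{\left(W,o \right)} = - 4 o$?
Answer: $64$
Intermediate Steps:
$C = -3$
$\left(S{\left(1 \right)} + \left(C + c{\left(-2,0 \right)}\right) 3\right)^{2} = \left(1 + \left(-3 - 0\right) 3\right)^{2} = \left(1 + \left(-3 + 0\right) 3\right)^{2} = \left(1 - 9\right)^{2} = \left(-8\right)^{2} = 64$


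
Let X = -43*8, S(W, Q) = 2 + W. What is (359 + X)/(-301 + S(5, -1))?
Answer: -5/98 ≈ -0.051020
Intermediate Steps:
X = -344
(359 + X)/(-301 + S(5, -1)) = (359 - 344)/(-301 + (2 + 5)) = 15/(-301 + 7) = 15/(-294) = 15*(-1/294) = -5/98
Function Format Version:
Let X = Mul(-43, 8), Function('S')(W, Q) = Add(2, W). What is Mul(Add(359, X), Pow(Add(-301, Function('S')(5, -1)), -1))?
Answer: Rational(-5, 98) ≈ -0.051020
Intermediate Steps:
X = -344
Mul(Add(359, X), Pow(Add(-301, Function('S')(5, -1)), -1)) = Mul(Add(359, -344), Pow(Add(-301, Add(2, 5)), -1)) = Mul(15, Pow(Add(-301, 7), -1)) = Mul(15, Pow(-294, -1)) = Mul(15, Rational(-1, 294)) = Rational(-5, 98)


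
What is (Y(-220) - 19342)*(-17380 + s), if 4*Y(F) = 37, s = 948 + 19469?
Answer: -234854247/4 ≈ -5.8714e+7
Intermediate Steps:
s = 20417
Y(F) = 37/4 (Y(F) = (¼)*37 = 37/4)
(Y(-220) - 19342)*(-17380 + s) = (37/4 - 19342)*(-17380 + 20417) = -77331/4*3037 = -234854247/4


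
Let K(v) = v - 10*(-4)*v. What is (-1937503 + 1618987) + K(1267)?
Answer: -266569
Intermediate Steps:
K(v) = 41*v (K(v) = v - (-40)*v = v + 40*v = 41*v)
(-1937503 + 1618987) + K(1267) = (-1937503 + 1618987) + 41*1267 = -318516 + 51947 = -266569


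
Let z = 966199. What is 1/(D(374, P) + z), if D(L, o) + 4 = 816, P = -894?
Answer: 1/967011 ≈ 1.0341e-6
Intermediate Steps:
D(L, o) = 812 (D(L, o) = -4 + 816 = 812)
1/(D(374, P) + z) = 1/(812 + 966199) = 1/967011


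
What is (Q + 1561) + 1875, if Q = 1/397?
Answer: 1364093/397 ≈ 3436.0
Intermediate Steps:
Q = 1/397 ≈ 0.0025189
(Q + 1561) + 1875 = (1/397 + 1561) + 1875 = 619718/397 + 1875 = 1364093/397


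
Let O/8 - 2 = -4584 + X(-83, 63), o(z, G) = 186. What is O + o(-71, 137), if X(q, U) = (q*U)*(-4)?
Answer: 130858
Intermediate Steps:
X(q, U) = -4*U*q (X(q, U) = (U*q)*(-4) = -4*U*q)
O = 130672 (O = 16 + 8*(-4584 - 4*63*(-83)) = 16 + 8*(-4584 + 20916) = 16 + 8*16332 = 16 + 130656 = 130672)
O + o(-71, 137) = 130672 + 186 = 130858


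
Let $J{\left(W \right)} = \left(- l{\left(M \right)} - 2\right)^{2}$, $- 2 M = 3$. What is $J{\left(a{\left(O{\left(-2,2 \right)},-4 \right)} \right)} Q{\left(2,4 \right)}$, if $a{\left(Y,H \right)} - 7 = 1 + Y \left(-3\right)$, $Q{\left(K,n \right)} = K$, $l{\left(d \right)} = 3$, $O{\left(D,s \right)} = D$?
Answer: $50$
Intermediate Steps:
$M = - \frac{3}{2}$ ($M = \left(- \frac{1}{2}\right) 3 = - \frac{3}{2} \approx -1.5$)
$a{\left(Y,H \right)} = 8 - 3 Y$ ($a{\left(Y,H \right)} = 7 + \left(1 + Y \left(-3\right)\right) = 7 - \left(-1 + 3 Y\right) = 8 - 3 Y$)
$J{\left(W \right)} = 25$ ($J{\left(W \right)} = \left(\left(-1\right) 3 - 2\right)^{2} = \left(-3 - 2\right)^{2} = \left(-5\right)^{2} = 25$)
$J{\left(a{\left(O{\left(-2,2 \right)},-4 \right)} \right)} Q{\left(2,4 \right)} = 25 \cdot 2 = 50$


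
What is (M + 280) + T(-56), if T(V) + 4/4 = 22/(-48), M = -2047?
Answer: -42443/24 ≈ -1768.5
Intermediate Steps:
T(V) = -35/24 (T(V) = -1 + 22/(-48) = -1 + 22*(-1/48) = -1 - 11/24 = -35/24)
(M + 280) + T(-56) = (-2047 + 280) - 35/24 = -1767 - 35/24 = -42443/24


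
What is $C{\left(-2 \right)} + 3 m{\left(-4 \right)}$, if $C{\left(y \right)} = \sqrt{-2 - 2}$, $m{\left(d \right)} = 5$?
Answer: $15 + 2 i \approx 15.0 + 2.0 i$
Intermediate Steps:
$C{\left(y \right)} = 2 i$ ($C{\left(y \right)} = \sqrt{-4} = 2 i$)
$C{\left(-2 \right)} + 3 m{\left(-4 \right)} = 2 i + 3 \cdot 5 = 2 i + 15 = 15 + 2 i$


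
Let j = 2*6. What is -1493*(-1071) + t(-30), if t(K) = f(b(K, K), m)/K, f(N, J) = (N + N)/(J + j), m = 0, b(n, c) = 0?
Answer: 1599003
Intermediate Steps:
j = 12
f(N, J) = 2*N/(12 + J) (f(N, J) = (N + N)/(J + 12) = (2*N)/(12 + J) = 2*N/(12 + J))
t(K) = 0 (t(K) = (2*0/(12 + 0))/K = (2*0/12)/K = (2*0*(1/12))/K = 0/K = 0)
-1493*(-1071) + t(-30) = -1493*(-1071) + 0 = 1599003 + 0 = 1599003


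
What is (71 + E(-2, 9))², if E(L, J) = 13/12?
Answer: 748225/144 ≈ 5196.0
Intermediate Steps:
E(L, J) = 13/12 (E(L, J) = 13*(1/12) = 13/12)
(71 + E(-2, 9))² = (71 + 13/12)² = (865/12)² = 748225/144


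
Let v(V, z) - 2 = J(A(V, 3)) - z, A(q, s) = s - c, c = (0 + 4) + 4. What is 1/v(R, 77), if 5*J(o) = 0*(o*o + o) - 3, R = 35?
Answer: -5/378 ≈ -0.013228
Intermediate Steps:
c = 8 (c = 4 + 4 = 8)
A(q, s) = -8 + s (A(q, s) = s - 1*8 = s - 8 = -8 + s)
J(o) = -⅗ (J(o) = (0*(o*o + o) - 3)/5 = (0*(o² + o) - 3)/5 = (0*(o + o²) - 3)/5 = (0 - 3)/5 = (⅕)*(-3) = -⅗)
v(V, z) = 7/5 - z (v(V, z) = 2 + (-⅗ - z) = 7/5 - z)
1/v(R, 77) = 1/(7/5 - 1*77) = 1/(7/5 - 77) = 1/(-378/5) = -5/378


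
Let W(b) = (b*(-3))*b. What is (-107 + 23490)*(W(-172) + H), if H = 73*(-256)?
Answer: -2512269520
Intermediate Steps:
H = -18688
W(b) = -3*b² (W(b) = (-3*b)*b = -3*b²)
(-107 + 23490)*(W(-172) + H) = (-107 + 23490)*(-3*(-172)² - 18688) = 23383*(-3*29584 - 18688) = 23383*(-88752 - 18688) = 23383*(-107440) = -2512269520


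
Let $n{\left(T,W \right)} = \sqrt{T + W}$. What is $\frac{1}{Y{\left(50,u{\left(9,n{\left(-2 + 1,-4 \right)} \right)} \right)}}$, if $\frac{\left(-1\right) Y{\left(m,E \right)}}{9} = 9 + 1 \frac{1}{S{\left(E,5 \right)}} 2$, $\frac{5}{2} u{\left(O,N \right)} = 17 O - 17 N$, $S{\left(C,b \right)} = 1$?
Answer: $- \frac{1}{99} \approx -0.010101$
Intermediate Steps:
$u{\left(O,N \right)} = - \frac{34 N}{5} + \frac{34 O}{5}$ ($u{\left(O,N \right)} = \frac{2 \left(17 O - 17 N\right)}{5} = \frac{2 \left(- 17 N + 17 O\right)}{5} = - \frac{34 N}{5} + \frac{34 O}{5}$)
$Y{\left(m,E \right)} = -99$ ($Y{\left(m,E \right)} = - 9 \left(9 + 1 \cdot 1^{-1} \cdot 2\right) = - 9 \left(9 + 1 \cdot 1 \cdot 2\right) = - 9 \left(9 + 1 \cdot 2\right) = - 9 \left(9 + 2\right) = \left(-9\right) 11 = -99$)
$\frac{1}{Y{\left(50,u{\left(9,n{\left(-2 + 1,-4 \right)} \right)} \right)}} = \frac{1}{-99} = - \frac{1}{99}$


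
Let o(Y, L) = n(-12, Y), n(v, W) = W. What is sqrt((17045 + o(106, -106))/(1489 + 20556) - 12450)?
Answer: I*sqrt(6050098117455)/22045 ≈ 111.58*I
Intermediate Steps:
o(Y, L) = Y
sqrt((17045 + o(106, -106))/(1489 + 20556) - 12450) = sqrt((17045 + 106)/(1489 + 20556) - 12450) = sqrt(17151/22045 - 12450) = sqrt(-274443099/22045) = I*sqrt(6050098117455)/22045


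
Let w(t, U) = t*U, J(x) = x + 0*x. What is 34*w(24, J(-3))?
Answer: -2448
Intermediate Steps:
J(x) = x (J(x) = x + 0 = x)
w(t, U) = U*t
34*w(24, J(-3)) = 34*(-3*24) = 34*(-72) = -2448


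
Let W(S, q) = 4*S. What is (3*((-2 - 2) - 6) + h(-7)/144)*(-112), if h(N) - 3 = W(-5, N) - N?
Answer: 30310/9 ≈ 3367.8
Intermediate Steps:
h(N) = -17 - N (h(N) = 3 + (4*(-5) - N) = 3 + (-20 - N) = -17 - N)
(3*((-2 - 2) - 6) + h(-7)/144)*(-112) = (3*((-2 - 2) - 6) + (-17 - 1*(-7))/144)*(-112) = (3*(-4 - 6) + (-17 + 7)*(1/144))*(-112) = (3*(-10) - 10*1/144)*(-112) = (-30 - 5/72)*(-112) = -2165/72*(-112) = 30310/9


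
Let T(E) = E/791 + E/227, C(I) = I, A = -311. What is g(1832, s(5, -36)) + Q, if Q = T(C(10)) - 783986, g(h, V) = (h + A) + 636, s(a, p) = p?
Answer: -140382859573/179557 ≈ -7.8183e+5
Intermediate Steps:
g(h, V) = 325 + h (g(h, V) = (h - 311) + 636 = (-311 + h) + 636 = 325 + h)
T(E) = 1018*E/179557 (T(E) = E*(1/791) + E*(1/227) = E/791 + E/227 = 1018*E/179557)
Q = -140770164022/179557 (Q = (1018/179557)*10 - 783986 = 10180/179557 - 783986 = -140770164022/179557 ≈ -7.8399e+5)
g(1832, s(5, -36)) + Q = (325 + 1832) - 140770164022/179557 = 2157 - 140770164022/179557 = -140382859573/179557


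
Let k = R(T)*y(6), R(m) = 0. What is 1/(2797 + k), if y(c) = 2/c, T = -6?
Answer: 1/2797 ≈ 0.00035753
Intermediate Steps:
k = 0 (k = 0*(2/6) = 0*(2*(1/6)) = 0*(1/3) = 0)
1/(2797 + k) = 1/(2797 + 0) = 1/2797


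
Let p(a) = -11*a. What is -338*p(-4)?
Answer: -14872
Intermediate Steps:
-338*p(-4) = -(-3718)*(-4) = -338*44 = -14872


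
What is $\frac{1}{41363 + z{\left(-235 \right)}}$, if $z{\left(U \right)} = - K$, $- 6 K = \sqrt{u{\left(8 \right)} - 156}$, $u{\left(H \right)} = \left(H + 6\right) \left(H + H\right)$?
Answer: $\frac{372267}{15398079904} - \frac{3 \sqrt{17}}{15398079904} \approx 2.4175 \cdot 10^{-5}$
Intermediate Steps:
$u{\left(H \right)} = 2 H \left(6 + H\right)$ ($u{\left(H \right)} = \left(6 + H\right) 2 H = 2 H \left(6 + H\right)$)
$K = - \frac{\sqrt{17}}{3}$ ($K = - \frac{\sqrt{2 \cdot 8 \left(6 + 8\right) - 156}}{6} = - \frac{\sqrt{2 \cdot 8 \cdot 14 - 156}}{6} = - \frac{\sqrt{224 - 156}}{6} = - \frac{\sqrt{68}}{6} = - \frac{2 \sqrt{17}}{6} = - \frac{\sqrt{17}}{3} \approx -1.3744$)
$z{\left(U \right)} = \frac{\sqrt{17}}{3}$ ($z{\left(U \right)} = - \frac{\left(-1\right) \sqrt{17}}{3} = \frac{\sqrt{17}}{3}$)
$\frac{1}{41363 + z{\left(-235 \right)}} = \frac{1}{41363 + \frac{\sqrt{17}}{3}}$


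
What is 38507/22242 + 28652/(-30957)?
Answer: 184927805/229515198 ≈ 0.80573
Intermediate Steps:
38507/22242 + 28652/(-30957) = 38507*(1/22242) + 28652*(-1/30957) = 38507/22242 - 28652/30957 = 184927805/229515198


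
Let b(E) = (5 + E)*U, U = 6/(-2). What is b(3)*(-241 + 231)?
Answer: 240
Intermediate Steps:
U = -3 (U = 6*(-½) = -3)
b(E) = -15 - 3*E (b(E) = (5 + E)*(-3) = -15 - 3*E)
b(3)*(-241 + 231) = (-15 - 3*3)*(-241 + 231) = (-15 - 9)*(-10) = -24*(-10) = 240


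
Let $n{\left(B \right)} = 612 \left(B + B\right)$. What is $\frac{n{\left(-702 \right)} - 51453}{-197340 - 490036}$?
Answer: $\frac{910701}{687376} \approx 1.3249$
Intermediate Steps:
$n{\left(B \right)} = 1224 B$ ($n{\left(B \right)} = 612 \cdot 2 B = 1224 B$)
$\frac{n{\left(-702 \right)} - 51453}{-197340 - 490036} = \frac{1224 \left(-702\right) - 51453}{-197340 - 490036} = \frac{-859248 - 51453}{-687376} = \left(-910701\right) \left(- \frac{1}{687376}\right) = \frac{910701}{687376}$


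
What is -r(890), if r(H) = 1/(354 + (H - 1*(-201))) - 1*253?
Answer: 365584/1445 ≈ 253.00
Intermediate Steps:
r(H) = -253 + 1/(555 + H) (r(H) = 1/(354 + (H + 201)) - 253 = 1/(354 + (201 + H)) - 253 = 1/(555 + H) - 253 = -253 + 1/(555 + H))
-r(890) = -(-140414 - 253*890)/(555 + 890) = -(-140414 - 225170)/1445 = -(-365584)/1445 = -1*(-365584/1445) = 365584/1445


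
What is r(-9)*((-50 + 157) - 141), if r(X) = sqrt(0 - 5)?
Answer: -34*I*sqrt(5) ≈ -76.026*I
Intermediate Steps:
r(X) = I*sqrt(5) (r(X) = sqrt(-5) = I*sqrt(5))
r(-9)*((-50 + 157) - 141) = (I*sqrt(5))*((-50 + 157) - 141) = (I*sqrt(5))*(107 - 141) = (I*sqrt(5))*(-34) = -34*I*sqrt(5)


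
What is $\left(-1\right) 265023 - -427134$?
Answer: $162111$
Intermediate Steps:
$\left(-1\right) 265023 - -427134 = -265023 + 427134 = 162111$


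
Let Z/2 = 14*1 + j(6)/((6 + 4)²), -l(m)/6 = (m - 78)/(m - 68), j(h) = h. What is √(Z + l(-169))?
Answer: √3411773/395 ≈ 4.6762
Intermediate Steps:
l(m) = -6*(-78 + m)/(-68 + m) (l(m) = -6*(m - 78)/(m - 68) = -6*(-78 + m)/(-68 + m))
Z = 703/25 (Z = 2*(14*1 + 6/(6 + 4)²) = 2*(14 + 6/10²) = 2*(14 + 6/100) = 2*(14 + (1/100)*6) = 2*(14 + 3/50) = 2*(703/50) = 703/25 ≈ 28.120)
√(Z + l(-169)) = √(703/25 + 6*(78 - 1*(-169))/(-68 - 169)) = √(703/25 + 6*(78 + 169)/(-237)) = √(703/25 + 6*(-1/237)*247) = √(703/25 - 494/79) = √(43187/1975) = √3411773/395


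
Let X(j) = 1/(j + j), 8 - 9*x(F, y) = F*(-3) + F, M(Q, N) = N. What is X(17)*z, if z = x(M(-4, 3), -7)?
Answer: 7/153 ≈ 0.045752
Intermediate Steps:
x(F, y) = 8/9 + 2*F/9 (x(F, y) = 8/9 - (F*(-3) + F)/9 = 8/9 - (-3*F + F)/9 = 8/9 - (-2)*F/9 = 8/9 + 2*F/9)
z = 14/9 (z = 8/9 + (2/9)*3 = 8/9 + 2/3 = 14/9 ≈ 1.5556)
X(j) = 1/(2*j)
X(17)*z = ((1/2)/17)*(14/9) = ((1/2)*(1/17))*(14/9) = (1/34)*(14/9) = 7/153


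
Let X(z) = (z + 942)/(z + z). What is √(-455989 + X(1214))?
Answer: 4*I*√10500522743/607 ≈ 675.27*I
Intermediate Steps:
X(z) = (942 + z)/(2*z) (X(z) = (942 + z)/((2*z)) = (942 + z)*(1/(2*z)) = (942 + z)/(2*z))
√(-455989 + X(1214)) = √(-455989 + (½)*(942 + 1214)/1214) = √(-455989 + (½)*(1/1214)*2156) = √(-455989 + 539/607) = √(-276784784/607) = 4*I*√10500522743/607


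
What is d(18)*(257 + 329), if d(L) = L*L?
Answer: 189864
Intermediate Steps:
d(L) = L²
d(18)*(257 + 329) = 18²*(257 + 329) = 324*586 = 189864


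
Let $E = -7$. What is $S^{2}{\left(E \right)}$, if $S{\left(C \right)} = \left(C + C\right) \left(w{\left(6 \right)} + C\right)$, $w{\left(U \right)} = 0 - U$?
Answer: $33124$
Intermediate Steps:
$w{\left(U \right)} = - U$
$S{\left(C \right)} = 2 C \left(-6 + C\right)$ ($S{\left(C \right)} = \left(C + C\right) \left(\left(-1\right) 6 + C\right) = 2 C \left(-6 + C\right)$)
$S^{2}{\left(E \right)} = \left(2 \left(-7\right) \left(-6 - 7\right)\right)^{2} = \left(2 \left(-7\right) \left(-13\right)\right)^{2} = 182^{2} = 33124$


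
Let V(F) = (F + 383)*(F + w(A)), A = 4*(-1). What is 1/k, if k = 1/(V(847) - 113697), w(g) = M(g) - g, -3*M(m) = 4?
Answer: 931393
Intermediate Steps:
M(m) = -4/3 (M(m) = -1/3*4 = -4/3)
A = -4
w(g) = -4/3 - g
V(F) = (383 + F)*(8/3 + F) (V(F) = (F + 383)*(F + (-4/3 - 1*(-4))) = (383 + F)*(F + (-4/3 + 4)) = (383 + F)*(F + 8/3) = (383 + F)*(8/3 + F))
k = 1/931393 (k = 1/((3064/3 + 847**2 + (1157/3)*847) - 113697) = 1/((3064/3 + 717409 + 979979/3) - 113697) = 1/(1045090 - 113697) = 1/931393 ≈ 1.0737e-6)
1/k = 1/(1/931393) = 931393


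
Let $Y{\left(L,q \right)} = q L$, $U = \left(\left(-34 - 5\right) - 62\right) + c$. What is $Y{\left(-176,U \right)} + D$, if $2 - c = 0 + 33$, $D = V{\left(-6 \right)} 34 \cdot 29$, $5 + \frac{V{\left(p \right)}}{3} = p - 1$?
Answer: $-12264$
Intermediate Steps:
$V{\left(p \right)} = -18 + 3 p$ ($V{\left(p \right)} = -15 + 3 \left(p - 1\right) = -15 + 3 \left(-1 + p\right) = -15 + \left(-3 + 3 p\right) = -18 + 3 p$)
$D = -35496$ ($D = \left(-18 + 3 \left(-6\right)\right) 34 \cdot 29 = \left(-18 - 18\right) 34 \cdot 29 = \left(-36\right) 34 \cdot 29 = \left(-1224\right) 29 = -35496$)
$c = -31$ ($c = 2 - \left(0 + 33\right) = 2 - 33 = -31$)
$U = -132$ ($U = \left(\left(-34 - 5\right) - 62\right) - 31 = \left(-39 - 62\right) - 31 = -101 - 31 = -132$)
$Y{\left(L,q \right)} = L q$
$Y{\left(-176,U \right)} + D = \left(-176\right) \left(-132\right) - 35496 = 23232 - 35496 = -12264$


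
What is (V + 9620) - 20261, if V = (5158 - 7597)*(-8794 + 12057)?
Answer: -7969098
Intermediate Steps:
V = -7958457 (V = -2439*3263 = -7958457)
(V + 9620) - 20261 = (-7958457 + 9620) - 20261 = -7948837 - 20261 = -7969098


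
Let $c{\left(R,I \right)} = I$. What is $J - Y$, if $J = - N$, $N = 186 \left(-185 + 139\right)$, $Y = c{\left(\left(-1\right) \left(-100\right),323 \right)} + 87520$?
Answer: $-79287$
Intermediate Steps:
$Y = 87843$ ($Y = 323 + 87520 = 87843$)
$N = -8556$ ($N = 186 \left(-46\right) = -8556$)
$J = 8556$ ($J = \left(-1\right) \left(-8556\right) = 8556$)
$J - Y = 8556 - 87843 = -79287$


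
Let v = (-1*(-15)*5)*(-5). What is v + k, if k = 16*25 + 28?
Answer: 53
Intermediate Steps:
k = 428 (k = 400 + 28 = 428)
v = -375 (v = (15*5)*(-5) = 75*(-5) = -375)
v + k = -375 + 428 = 53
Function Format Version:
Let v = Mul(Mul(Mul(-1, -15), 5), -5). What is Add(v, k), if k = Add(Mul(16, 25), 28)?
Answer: 53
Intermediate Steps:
k = 428 (k = Add(400, 28) = 428)
v = -375 (v = Mul(Mul(15, 5), -5) = Mul(75, -5) = -375)
Add(v, k) = Add(-375, 428) = 53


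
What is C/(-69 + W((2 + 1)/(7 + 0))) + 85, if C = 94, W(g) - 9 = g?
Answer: 34787/417 ≈ 83.422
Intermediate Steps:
W(g) = 9 + g
C/(-69 + W((2 + 1)/(7 + 0))) + 85 = 94/(-69 + (9 + (2 + 1)/(7 + 0))) + 85 = 94/(-69 + (9 + 3/7)) + 85 = 94/(-69 + 66/7) + 85 = 94/(-417/7) + 85 = -7/417*94 + 85 = -658/417 + 85 = 34787/417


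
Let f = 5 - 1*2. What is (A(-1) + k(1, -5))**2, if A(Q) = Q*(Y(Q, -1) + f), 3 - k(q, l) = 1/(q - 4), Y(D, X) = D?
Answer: 16/9 ≈ 1.7778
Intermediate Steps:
f = 3 (f = 5 - 2 = 3)
k(q, l) = 3 - 1/(-4 + q) (k(q, l) = 3 - 1/(q - 4) = 3 - 1/(-4 + q))
A(Q) = Q*(3 + Q) (A(Q) = Q*(Q + 3) = Q*(3 + Q))
(A(-1) + k(1, -5))**2 = (-(3 - 1) + (-13 + 3*1)/(-4 + 1))**2 = (-1*2 + (-13 + 3)/(-3))**2 = (-2 - 1/3*(-10))**2 = (-2 + 10/3)**2 = (4/3)**2 = 16/9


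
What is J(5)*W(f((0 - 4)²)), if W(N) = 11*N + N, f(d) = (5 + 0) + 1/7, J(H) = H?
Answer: 2160/7 ≈ 308.57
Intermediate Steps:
f(d) = 36/7 (f(d) = 5 + ⅐ = 36/7)
W(N) = 12*N
J(5)*W(f((0 - 4)²)) = 5*(12*(36/7)) = 5*(432/7) = 2160/7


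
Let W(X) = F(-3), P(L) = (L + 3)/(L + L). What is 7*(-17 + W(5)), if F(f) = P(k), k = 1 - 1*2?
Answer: -126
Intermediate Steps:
k = -1 (k = 1 - 2 = -1)
P(L) = (3 + L)/(2*L) (P(L) = (3 + L)/((2*L)) = (3 + L)*(1/(2*L)) = (3 + L)/(2*L))
F(f) = -1 (F(f) = (1/2)*(3 - 1)/(-1) = (1/2)*(-1)*2 = -1)
W(X) = -1
7*(-17 + W(5)) = 7*(-17 - 1) = 7*(-18) = -126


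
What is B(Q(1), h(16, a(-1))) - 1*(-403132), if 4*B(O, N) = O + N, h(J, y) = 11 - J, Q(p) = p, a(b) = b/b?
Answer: 403131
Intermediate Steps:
a(b) = 1
B(O, N) = N/4 + O/4 (B(O, N) = (O + N)/4 = (N + O)/4 = N/4 + O/4)
B(Q(1), h(16, a(-1))) - 1*(-403132) = ((11 - 1*16)/4 + (¼)*1) - 1*(-403132) = ((11 - 16)/4 + ¼) + 403132 = ((¼)*(-5) + ¼) + 403132 = (-5/4 + ¼) + 403132 = -1 + 403132 = 403131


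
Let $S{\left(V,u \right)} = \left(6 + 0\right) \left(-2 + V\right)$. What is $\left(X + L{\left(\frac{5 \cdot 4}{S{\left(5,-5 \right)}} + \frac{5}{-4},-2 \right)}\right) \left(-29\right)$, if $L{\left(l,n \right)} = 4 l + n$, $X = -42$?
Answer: $\frac{11629}{9} \approx 1292.1$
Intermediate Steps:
$S{\left(V,u \right)} = -12 + 6 V$ ($S{\left(V,u \right)} = 6 \left(-2 + V\right) = -12 + 6 V$)
$L{\left(l,n \right)} = n + 4 l$
$\left(X + L{\left(\frac{5 \cdot 4}{S{\left(5,-5 \right)}} + \frac{5}{-4},-2 \right)}\right) \left(-29\right) = \left(-42 - \left(2 - 4 \left(\frac{5 \cdot 4}{-12 + 6 \cdot 5} + \frac{5}{-4}\right)\right)\right) \left(-29\right) = \left(-42 - \left(2 - 4 \left(\frac{20}{-12 + 30} + 5 \left(- \frac{1}{4}\right)\right)\right)\right) \left(-29\right) = \left(-42 - \left(2 - 4 \left(\frac{20}{18} - \frac{5}{4}\right)\right)\right) \left(-29\right) = \left(-42 - \left(2 - 4 \left(20 \cdot \frac{1}{18} - \frac{5}{4}\right)\right)\right) \left(-29\right) = \left(-42 - \left(2 - 4 \left(\frac{10}{9} - \frac{5}{4}\right)\right)\right) \left(-29\right) = \left(-42 + \left(-2 + 4 \left(- \frac{5}{36}\right)\right)\right) \left(-29\right) = \left(-42 - \frac{23}{9}\right) \left(-29\right) = \left(- \frac{401}{9}\right) \left(-29\right) = \frac{11629}{9}$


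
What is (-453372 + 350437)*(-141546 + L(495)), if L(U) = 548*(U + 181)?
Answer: -23562027370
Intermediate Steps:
L(U) = 99188 + 548*U (L(U) = 548*(181 + U) = 99188 + 548*U)
(-453372 + 350437)*(-141546 + L(495)) = (-453372 + 350437)*(-141546 + (99188 + 548*495)) = -102935*(-141546 + (99188 + 271260)) = -102935*(-141546 + 370448) = -102935*228902 = -23562027370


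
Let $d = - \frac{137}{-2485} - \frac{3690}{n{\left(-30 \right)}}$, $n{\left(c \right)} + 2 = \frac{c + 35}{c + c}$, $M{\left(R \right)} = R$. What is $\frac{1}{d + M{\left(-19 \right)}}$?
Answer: $\frac{2485}{4354354} \approx 0.00057069$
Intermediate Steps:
$n{\left(c \right)} = -2 + \frac{35 + c}{2 c}$ ($n{\left(c \right)} = -2 + \frac{c + 35}{c + c} = -2 + \frac{35 + c}{2 c}$)
$d = \frac{4401569}{2485}$ ($d = - \frac{137}{-2485} - \frac{3690}{\frac{1}{2} \frac{1}{-30} \left(35 - -90\right)} = \left(-137\right) \left(- \frac{1}{2485}\right) - \frac{3690}{\frac{1}{2} \left(- \frac{1}{30}\right) \left(35 + 90\right)} = \frac{137}{2485} - \frac{3690}{\frac{1}{2} \left(- \frac{1}{30}\right) 125} = \frac{137}{2485} - \frac{3690}{- \frac{25}{12}} = \frac{137}{2485} - - \frac{8856}{5} = \frac{137}{2485} + \frac{8856}{5} = \frac{4401569}{2485} \approx 1771.3$)
$\frac{1}{d + M{\left(-19 \right)}} = \frac{1}{\frac{4401569}{2485} - 19} = \frac{1}{\frac{4354354}{2485}} = \frac{2485}{4354354}$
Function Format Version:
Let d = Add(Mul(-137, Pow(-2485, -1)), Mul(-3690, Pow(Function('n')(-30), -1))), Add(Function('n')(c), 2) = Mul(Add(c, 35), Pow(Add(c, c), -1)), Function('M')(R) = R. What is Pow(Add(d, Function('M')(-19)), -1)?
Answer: Rational(2485, 4354354) ≈ 0.00057069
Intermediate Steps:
Function('n')(c) = Add(-2, Mul(Rational(1, 2), Pow(c, -1), Add(35, c))) (Function('n')(c) = Add(-2, Mul(Add(c, 35), Pow(Add(c, c), -1))) = Add(-2, Mul(Add(35, c), Pow(Mul(2, c), -1))) = Add(-2, Mul(Add(35, c), Mul(Rational(1, 2), Pow(c, -1)))) = Add(-2, Mul(Rational(1, 2), Pow(c, -1), Add(35, c))))
d = Rational(4401569, 2485) (d = Add(Mul(-137, Pow(-2485, -1)), Mul(-3690, Pow(Mul(Rational(1, 2), Pow(-30, -1), Add(35, Mul(-3, -30))), -1))) = Add(Mul(-137, Rational(-1, 2485)), Mul(-3690, Pow(Mul(Rational(1, 2), Rational(-1, 30), Add(35, 90)), -1))) = Add(Rational(137, 2485), Mul(-3690, Pow(Mul(Rational(1, 2), Rational(-1, 30), 125), -1))) = Add(Rational(137, 2485), Mul(-3690, Pow(Rational(-25, 12), -1))) = Add(Rational(137, 2485), Mul(-3690, Rational(-12, 25))) = Add(Rational(137, 2485), Rational(8856, 5)) = Rational(4401569, 2485) ≈ 1771.3)
Pow(Add(d, Function('M')(-19)), -1) = Pow(Add(Rational(4401569, 2485), -19), -1) = Pow(Rational(4354354, 2485), -1) = Rational(2485, 4354354)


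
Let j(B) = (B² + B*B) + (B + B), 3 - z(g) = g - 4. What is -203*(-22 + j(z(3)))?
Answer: -3654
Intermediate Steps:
z(g) = 7 - g (z(g) = 3 - (g - 4) = 3 - (-4 + g) = 3 + (4 - g) = 7 - g)
j(B) = 2*B + 2*B² (j(B) = (B² + B²) + 2*B = 2*B² + 2*B = 2*B + 2*B²)
-203*(-22 + j(z(3))) = -203*(-22 + 2*(7 - 1*3)*(1 + (7 - 1*3))) = -203*(-22 + 2*(7 - 3)*(1 + (7 - 3))) = -203*(-22 + 2*4*(1 + 4)) = -203*(-22 + 2*4*5) = -203*(-22 + 40) = -203*18 = -3654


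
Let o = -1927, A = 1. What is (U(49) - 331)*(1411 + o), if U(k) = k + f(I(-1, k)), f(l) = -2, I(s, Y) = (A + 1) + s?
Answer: 146544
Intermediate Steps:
I(s, Y) = 2 + s (I(s, Y) = (1 + 1) + s = 2 + s)
U(k) = -2 + k (U(k) = k - 2 = -2 + k)
(U(49) - 331)*(1411 + o) = ((-2 + 49) - 331)*(1411 - 1927) = (47 - 331)*(-516) = -284*(-516) = 146544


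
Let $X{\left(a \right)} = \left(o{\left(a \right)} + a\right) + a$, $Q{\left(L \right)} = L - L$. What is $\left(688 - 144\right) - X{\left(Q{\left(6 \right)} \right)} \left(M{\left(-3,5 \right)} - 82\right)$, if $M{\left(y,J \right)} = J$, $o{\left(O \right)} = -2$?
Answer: $390$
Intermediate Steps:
$Q{\left(L \right)} = 0$
$X{\left(a \right)} = -2 + 2 a$ ($X{\left(a \right)} = \left(-2 + a\right) + a = -2 + 2 a$)
$\left(688 - 144\right) - X{\left(Q{\left(6 \right)} \right)} \left(M{\left(-3,5 \right)} - 82\right) = \left(688 - 144\right) - \left(-2 + 2 \cdot 0\right) \left(5 - 82\right) = \left(688 - 144\right) - \left(-2 + 0\right) \left(5 - 82\right) = 544 - \left(-2\right) \left(-77\right) = 544 - 154 = 390$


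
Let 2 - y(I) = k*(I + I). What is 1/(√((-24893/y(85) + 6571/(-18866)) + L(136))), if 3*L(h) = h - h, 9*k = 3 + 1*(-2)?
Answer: 2*√30294261273910/422568325 ≈ 0.026050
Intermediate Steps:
k = ⅑ (k = (3 + 1*(-2))/9 = (3 - 2)/9 = (⅑)*1 = ⅑ ≈ 0.11111)
y(I) = 2 - 2*I/9 (y(I) = 2 - (I + I)/9 = 2 - 2*I/9)
L(h) = 0 (L(h) = (h - h)/3 = (⅓)*0 = 0)
1/(√((-24893/y(85) + 6571/(-18866)) + L(136))) = 1/(√((-24893/(2 - 2/9*85) + 6571/(-18866)) + 0)) = 1/(√((-24893/(2 - 170/9) + 6571*(-1/18866)) + 0)) = 1/(√((-24893/(-152/9) - 6571/18866) + 0)) = 1/(√((-24893*(-9/152) - 6571/18866) + 0)) = 1/(√((224037/152 - 6571/18866) + 0)) = 1/(√(2112841625/1433816 + 0)) = 1/(√(2112841625/1433816)) = 1/(5*√30294261273910/716908) = 2*√30294261273910/422568325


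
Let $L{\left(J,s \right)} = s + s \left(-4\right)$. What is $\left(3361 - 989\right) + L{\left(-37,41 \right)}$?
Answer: $2249$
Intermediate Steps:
$L{\left(J,s \right)} = - 3 s$ ($L{\left(J,s \right)} = s - 4 s = - 3 s$)
$\left(3361 - 989\right) + L{\left(-37,41 \right)} = \left(3361 - 989\right) - 123 = 2372 - 123 = 2249$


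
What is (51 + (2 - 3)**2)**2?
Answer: 2704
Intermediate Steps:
(51 + (2 - 3)**2)**2 = (51 + (-1)**2)**2 = (51 + 1)**2 = 52**2 = 2704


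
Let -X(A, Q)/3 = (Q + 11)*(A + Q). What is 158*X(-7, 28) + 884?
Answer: -387322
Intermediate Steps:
X(A, Q) = -3*(11 + Q)*(A + Q) (X(A, Q) = -3*(Q + 11)*(A + Q) = -3*(11 + Q)*(A + Q))
158*X(-7, 28) + 884 = 158*(-33*(-7) - 33*28 - 3*28**2 - 3*(-7)*28) + 884 = 158*(231 - 924 - 3*784 + 588) + 884 = 158*(231 - 924 - 2352 + 588) + 884 = 158*(-2457) + 884 = -388206 + 884 = -387322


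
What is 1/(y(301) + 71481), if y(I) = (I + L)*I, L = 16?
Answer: 1/166898 ≈ 5.9917e-6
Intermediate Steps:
y(I) = I*(16 + I) (y(I) = (I + 16)*I = (16 + I)*I = I*(16 + I))
1/(y(301) + 71481) = 1/(301*(16 + 301) + 71481) = 1/(301*317 + 71481) = 1/(95417 + 71481) = 1/166898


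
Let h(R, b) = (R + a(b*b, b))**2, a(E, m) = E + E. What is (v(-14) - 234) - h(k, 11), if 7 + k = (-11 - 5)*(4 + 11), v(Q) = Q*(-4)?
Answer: -203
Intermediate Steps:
v(Q) = -4*Q
a(E, m) = 2*E
k = -247 (k = -7 + (-11 - 5)*(4 + 11) = -7 - 16*15 = -7 - 240 = -247)
h(R, b) = (R + 2*b**2)**2 (h(R, b) = (R + 2*(b*b))**2 = (R + 2*b**2)**2)
(v(-14) - 234) - h(k, 11) = (-4*(-14) - 234) - (-247 + 2*11**2)**2 = (56 - 234) - (-247 + 2*121)**2 = -178 - (-247 + 242)**2 = -178 - 1*(-5)**2 = -178 - 1*25 = -178 - 25 = -203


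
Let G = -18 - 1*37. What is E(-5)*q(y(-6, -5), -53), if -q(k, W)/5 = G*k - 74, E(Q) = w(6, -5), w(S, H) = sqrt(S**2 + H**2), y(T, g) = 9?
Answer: 2845*sqrt(61) ≈ 22220.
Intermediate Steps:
G = -55 (G = -18 - 37 = -55)
w(S, H) = sqrt(H**2 + S**2)
E(Q) = sqrt(61) (E(Q) = sqrt((-5)**2 + 6**2) = sqrt(25 + 36) = sqrt(61))
q(k, W) = 370 + 275*k (q(k, W) = -5*(-55*k - 74) = -5*(-74 - 55*k) = 370 + 275*k)
E(-5)*q(y(-6, -5), -53) = sqrt(61)*(370 + 275*9) = sqrt(61)*(370 + 2475) = sqrt(61)*2845 = 2845*sqrt(61)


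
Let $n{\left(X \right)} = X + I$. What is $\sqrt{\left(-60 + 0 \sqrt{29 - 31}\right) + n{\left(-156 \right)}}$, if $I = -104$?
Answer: $8 i \sqrt{5} \approx 17.889 i$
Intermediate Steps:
$n{\left(X \right)} = -104 + X$ ($n{\left(X \right)} = X - 104 = -104 + X$)
$\sqrt{\left(-60 + 0 \sqrt{29 - 31}\right) + n{\left(-156 \right)}} = \sqrt{\left(-60 + 0 \sqrt{29 - 31}\right) - 260} = \sqrt{\left(-60 + 0 \sqrt{-2}\right) - 260} = \sqrt{\left(-60 + 0 i \sqrt{2}\right) - 260} = \sqrt{\left(-60 + 0\right) - 260} = \sqrt{-60 - 260} = \sqrt{-320} = 8 i \sqrt{5}$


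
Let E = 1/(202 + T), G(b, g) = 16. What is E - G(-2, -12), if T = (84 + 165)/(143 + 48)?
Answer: -621105/38831 ≈ -15.995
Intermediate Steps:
T = 249/191 ≈ 1.3037
E = 191/38831 (E = 1/(202 + 249/191) = 1/(38831/191) = 191/38831 ≈ 0.0049188)
E - G(-2, -12) = 191/38831 - 1*16 = 191/38831 - 16 = -621105/38831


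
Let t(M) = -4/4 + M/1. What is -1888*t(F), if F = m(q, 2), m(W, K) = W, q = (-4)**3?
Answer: 122720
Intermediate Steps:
q = -64
F = -64
t(M) = -1 + M (t(M) = -4*1/4 + M*1 = -1 + M)
-1888*t(F) = -1888*(-1 - 64) = -1888*(-65) = 122720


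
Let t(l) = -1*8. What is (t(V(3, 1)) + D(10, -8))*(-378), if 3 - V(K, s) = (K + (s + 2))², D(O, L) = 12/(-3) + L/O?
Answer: 24192/5 ≈ 4838.4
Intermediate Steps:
D(O, L) = -4 + L/O (D(O, L) = 12*(-⅓) + L/O = -4 + L/O)
V(K, s) = 3 - (2 + K + s)² (V(K, s) = 3 - (K + (s + 2))² = 3 - (K + (2 + s))² = 3 - (2 + K + s)²)
t(l) = -8
(t(V(3, 1)) + D(10, -8))*(-378) = (-8 + (-4 - 8/10))*(-378) = (-8 + (-4 - 8*⅒))*(-378) = (-8 + (-4 - ⅘))*(-378) = (-8 - 24/5)*(-378) = -64/5*(-378) = 24192/5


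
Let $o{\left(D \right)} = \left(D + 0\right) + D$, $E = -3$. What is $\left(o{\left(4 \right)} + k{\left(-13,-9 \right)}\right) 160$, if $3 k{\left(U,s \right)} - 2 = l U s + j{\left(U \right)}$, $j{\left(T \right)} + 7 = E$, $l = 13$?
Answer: $\frac{245920}{3} \approx 81973.0$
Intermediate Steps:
$o{\left(D \right)} = 2 D$ ($o{\left(D \right)} = D + D = 2 D$)
$j{\left(T \right)} = -10$ ($j{\left(T \right)} = -7 - 3 = -10$)
$k{\left(U,s \right)} = - \frac{8}{3} + \frac{13 U s}{3}$ ($k{\left(U,s \right)} = \frac{2}{3} + \frac{13 U s - 10}{3} = \frac{2}{3} + \frac{-10 + 13 U s}{3} = \frac{2}{3} + \left(- \frac{10}{3} + \frac{13 U s}{3}\right) = - \frac{8}{3} + \frac{13 U s}{3}$)
$\left(o{\left(4 \right)} + k{\left(-13,-9 \right)}\right) 160 = \left(2 \cdot 4 - \left(\frac{8}{3} + \frac{169}{3} \left(-9\right)\right)\right) 160 = \left(8 + \left(- \frac{8}{3} + 507\right)\right) 160 = \left(8 + \frac{1513}{3}\right) 160 = \frac{1537}{3} \cdot 160 = \frac{245920}{3}$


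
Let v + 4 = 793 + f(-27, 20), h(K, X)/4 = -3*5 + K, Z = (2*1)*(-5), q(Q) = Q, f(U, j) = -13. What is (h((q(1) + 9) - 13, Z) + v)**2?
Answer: 495616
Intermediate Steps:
Z = -10 (Z = 2*(-5) = -10)
h(K, X) = -60 + 4*K (h(K, X) = 4*(-3*5 + K) = 4*(-15 + K) = -60 + 4*K)
v = 776 (v = -4 + (793 - 13) = -4 + 780 = 776)
(h((q(1) + 9) - 13, Z) + v)**2 = ((-60 + 4*((1 + 9) - 13)) + 776)**2 = ((-60 + 4*(10 - 13)) + 776)**2 = ((-60 + 4*(-3)) + 776)**2 = ((-60 - 12) + 776)**2 = (-72 + 776)**2 = 704**2 = 495616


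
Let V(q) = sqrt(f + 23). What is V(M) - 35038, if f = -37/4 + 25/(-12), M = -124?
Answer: -35038 + sqrt(105)/3 ≈ -35035.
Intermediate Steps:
f = -34/3 (f = -37*1/4 + 25*(-1/12) = -37/4 - 25/12 = -34/3 ≈ -11.333)
V(q) = sqrt(105)/3 (V(q) = sqrt(-34/3 + 23) = sqrt(35/3) = sqrt(105)/3)
V(M) - 35038 = sqrt(105)/3 - 35038 = -35038 + sqrt(105)/3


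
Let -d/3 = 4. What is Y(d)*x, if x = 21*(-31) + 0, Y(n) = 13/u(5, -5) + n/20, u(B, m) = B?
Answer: -1302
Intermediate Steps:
d = -12 (d = -3*4 = -12)
Y(n) = 13/5 + n/20
x = -651 (x = -651 + 0 = -651)
Y(d)*x = (13/5 + (1/20)*(-12))*(-651) = (13/5 - 3/5)*(-651) = 2*(-651) = -1302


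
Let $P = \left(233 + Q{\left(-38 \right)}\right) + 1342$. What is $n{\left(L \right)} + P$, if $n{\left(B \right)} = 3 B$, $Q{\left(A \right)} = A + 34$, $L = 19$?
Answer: $1628$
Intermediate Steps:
$Q{\left(A \right)} = 34 + A$
$P = 1571$ ($P = \left(233 + \left(34 - 38\right)\right) + 1342 = \left(233 - 4\right) + 1342 = 229 + 1342 = 1571$)
$n{\left(L \right)} + P = 3 \cdot 19 + 1571 = 57 + 1571 = 1628$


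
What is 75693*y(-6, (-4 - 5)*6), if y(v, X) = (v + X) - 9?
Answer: -5222817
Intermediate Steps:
y(v, X) = -9 + X + v (y(v, X) = (X + v) - 9 = -9 + X + v)
75693*y(-6, (-4 - 5)*6) = 75693*(-9 + (-4 - 5)*6 - 6) = 75693*(-9 - 9*6 - 6) = 75693*(-9 - 54 - 6) = 75693*(-69) = -5222817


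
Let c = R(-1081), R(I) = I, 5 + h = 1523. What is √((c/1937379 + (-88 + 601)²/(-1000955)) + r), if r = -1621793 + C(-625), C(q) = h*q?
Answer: I*√9666810389183669667061395112245/1939229196945 ≈ 1603.3*I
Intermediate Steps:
h = 1518 (h = -5 + 1523 = 1518)
c = -1081
C(q) = 1518*q
r = -2570543 (r = -1621793 + 1518*(-625) = -1621793 - 948750 = -2570543)
√((c/1937379 + (-88 + 601)²/(-1000955)) + r) = √((-1081/1937379 + (-88 + 601)²/(-1000955)) - 2570543) = √((-1081*1/1937379 + 513²*(-1/1000955)) - 2570543) = √((-1081/1937379 + 263169*(-1/1000955)) - 2570543) = √((-1081/1937379 - 263169/1000955) - 2570543) = √(-510940126406/1939229196945 - 2570543) = √(-4984872548542717541/1939229196945) = I*√9666810389183669667061395112245/1939229196945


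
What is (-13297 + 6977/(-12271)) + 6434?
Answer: -84222850/12271 ≈ -6863.6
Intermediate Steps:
(-13297 + 6977/(-12271)) + 6434 = (-13297 + 6977*(-1/12271)) + 6434 = (-13297 - 6977/12271) + 6434 = -163174464/12271 + 6434 = -84222850/12271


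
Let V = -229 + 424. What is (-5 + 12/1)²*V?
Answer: 9555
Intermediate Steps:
V = 195
(-5 + 12/1)²*V = (-5 + 12/1)²*195 = (-5 + 12*1)²*195 = (-5 + 12)²*195 = 7²*195 = 49*195 = 9555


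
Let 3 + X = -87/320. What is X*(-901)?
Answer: 943347/320 ≈ 2948.0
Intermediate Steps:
X = -1047/320 (X = -3 - 87/320 = -1047/320 ≈ -3.2719)
X*(-901) = -1047/320*(-901) = 943347/320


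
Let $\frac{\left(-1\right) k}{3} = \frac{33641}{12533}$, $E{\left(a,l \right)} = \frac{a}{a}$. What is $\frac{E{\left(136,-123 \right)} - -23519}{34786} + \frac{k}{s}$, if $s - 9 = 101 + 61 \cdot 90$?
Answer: $\frac{823617894261}{1220724226400} \approx 0.6747$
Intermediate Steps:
$E{\left(a,l \right)} = 1$
$s = 5600$ ($s = 9 + \left(101 + 61 \cdot 90\right) = 9 + \left(101 + 5490\right) = 9 + 5591 = 5600$)
$k = - \frac{100923}{12533}$ ($k = - 3 \cdot \frac{33641}{12533} = - 3 \cdot 33641 \cdot \frac{1}{12533} = \left(-3\right) \frac{33641}{12533} = - \frac{100923}{12533} \approx -8.0526$)
$\frac{E{\left(136,-123 \right)} - -23519}{34786} + \frac{k}{s} = \frac{1 - -23519}{34786} - \frac{100923}{12533 \cdot 5600} = \left(1 + 23519\right) \frac{1}{34786} - \frac{100923}{70184800} = 23520 \cdot \frac{1}{34786} - \frac{100923}{70184800} = \frac{11760}{17393} - \frac{100923}{70184800} = \frac{823617894261}{1220724226400}$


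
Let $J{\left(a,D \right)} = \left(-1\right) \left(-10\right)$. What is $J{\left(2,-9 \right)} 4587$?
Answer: $45870$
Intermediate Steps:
$J{\left(a,D \right)} = 10$
$J{\left(2,-9 \right)} 4587 = 10 \cdot 4587 = 45870$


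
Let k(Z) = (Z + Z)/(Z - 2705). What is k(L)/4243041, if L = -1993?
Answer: 1993/9966903309 ≈ 1.9996e-7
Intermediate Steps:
k(Z) = 2*Z/(-2705 + Z) (k(Z) = (2*Z)/(-2705 + Z) = 2*Z/(-2705 + Z))
k(L)/4243041 = (2*(-1993)/(-2705 - 1993))/4243041 = (2*(-1993)/(-4698))*(1/4243041) = (2*(-1993)*(-1/4698))*(1/4243041) = (1993/2349)*(1/4243041) = 1993/9966903309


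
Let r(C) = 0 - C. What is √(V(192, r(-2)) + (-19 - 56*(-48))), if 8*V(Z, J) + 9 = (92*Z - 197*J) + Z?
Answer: √77610/4 ≈ 69.646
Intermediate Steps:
r(C) = -C
V(Z, J) = -9/8 - 197*J/8 + 93*Z/8 (V(Z, J) = -9/8 + ((92*Z - 197*J) + Z)/8 = -9/8 + ((-197*J + 92*Z) + Z)/8 = -9/8 + (-197*J + 93*Z)/8 = -9/8 + (-197*J/8 + 93*Z/8) = -9/8 - 197*J/8 + 93*Z/8)
√(V(192, r(-2)) + (-19 - 56*(-48))) = √((-9/8 - (-197)*(-2)/8 + (93/8)*192) + (-19 - 56*(-48))) = √((-9/8 - 197/8*2 + 2232) + (-19 + 2688)) = √((-9/8 - 197/4 + 2232) + 2669) = √(17453/8 + 2669) = √(38805/8) = √77610/4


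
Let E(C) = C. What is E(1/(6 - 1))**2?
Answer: 1/25 ≈ 0.040000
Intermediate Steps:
E(1/(6 - 1))**2 = (1/(6 - 1))**2 = (1/5)**2 = 1/25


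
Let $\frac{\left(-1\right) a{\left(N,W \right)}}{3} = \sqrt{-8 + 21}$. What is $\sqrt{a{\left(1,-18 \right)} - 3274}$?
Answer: $\sqrt{-3274 - 3 \sqrt{13}} \approx 57.313 i$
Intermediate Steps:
$a{\left(N,W \right)} = - 3 \sqrt{13}$ ($a{\left(N,W \right)} = - 3 \sqrt{-8 + 21} = - 3 \sqrt{13}$)
$\sqrt{a{\left(1,-18 \right)} - 3274} = \sqrt{- 3 \sqrt{13} - 3274} = \sqrt{-3274 - 3 \sqrt{13}}$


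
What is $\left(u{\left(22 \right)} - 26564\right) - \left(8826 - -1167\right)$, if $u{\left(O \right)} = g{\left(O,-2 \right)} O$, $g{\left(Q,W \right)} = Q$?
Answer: $-36073$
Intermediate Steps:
$u{\left(O \right)} = O^{2}$ ($u{\left(O \right)} = O O = O^{2}$)
$\left(u{\left(22 \right)} - 26564\right) - \left(8826 - -1167\right) = \left(22^{2} - 26564\right) - \left(8826 - -1167\right) = \left(484 - 26564\right) - \left(8826 + 1167\right) = -26080 - 9993 = -36073$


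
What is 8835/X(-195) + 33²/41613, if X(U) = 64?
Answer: 11143047/80704 ≈ 138.07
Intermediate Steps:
8835/X(-195) + 33²/41613 = 8835/64 + 33²/41613 = 8835*(1/64) + 1089*(1/41613) = 8835/64 + 33/1261 = 11143047/80704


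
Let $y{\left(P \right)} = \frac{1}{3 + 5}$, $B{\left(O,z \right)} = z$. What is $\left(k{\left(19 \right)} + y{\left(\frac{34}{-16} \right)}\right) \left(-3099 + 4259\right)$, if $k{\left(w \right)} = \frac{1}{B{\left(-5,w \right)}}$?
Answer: $\frac{3915}{19} \approx 206.05$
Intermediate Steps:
$k{\left(w \right)} = \frac{1}{w}$
$y{\left(P \right)} = \frac{1}{8}$
$\left(k{\left(19 \right)} + y{\left(\frac{34}{-16} \right)}\right) \left(-3099 + 4259\right) = \left(\frac{1}{19} + \frac{1}{8}\right) \left(-3099 + 4259\right) = \left(\frac{1}{19} + \frac{1}{8}\right) 1160 = \frac{27}{152} \cdot 1160 = \frac{3915}{19}$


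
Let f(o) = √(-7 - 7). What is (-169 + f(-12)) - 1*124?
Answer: -293 + I*√14 ≈ -293.0 + 3.7417*I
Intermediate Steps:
f(o) = I*√14 (f(o) = √(-14) = I*√14)
(-169 + f(-12)) - 1*124 = (-169 + I*√14) - 1*124 = (-169 + I*√14) - 124 = -293 + I*√14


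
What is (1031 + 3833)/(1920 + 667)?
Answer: 4864/2587 ≈ 1.8802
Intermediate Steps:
(1031 + 3833)/(1920 + 667) = 4864/2587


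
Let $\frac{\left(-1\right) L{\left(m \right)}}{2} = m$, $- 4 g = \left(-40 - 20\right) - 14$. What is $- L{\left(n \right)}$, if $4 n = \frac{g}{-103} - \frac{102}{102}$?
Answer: $- \frac{243}{412} \approx -0.58981$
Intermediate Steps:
$g = \frac{37}{2}$ ($g = - \frac{\left(-40 - 20\right) - 14}{4} = - \frac{-60 - 14}{4} = \left(- \frac{1}{4}\right) \left(-74\right) = \frac{37}{2} \approx 18.5$)
$n = - \frac{243}{824}$ ($n = \frac{\frac{37}{2 \left(-103\right)} - \frac{102}{102}}{4} = \frac{\frac{37}{2} \left(- \frac{1}{103}\right) - 1}{4} = \frac{- \frac{37}{206} - 1}{4} = \frac{1}{4} \left(- \frac{243}{206}\right) = - \frac{243}{824} \approx -0.2949$)
$L{\left(m \right)} = - 2 m$
$- L{\left(n \right)} = - \frac{\left(-2\right) \left(-243\right)}{824} = \left(-1\right) \frac{243}{412} = - \frac{243}{412}$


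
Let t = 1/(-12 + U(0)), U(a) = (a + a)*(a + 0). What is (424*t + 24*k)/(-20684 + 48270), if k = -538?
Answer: -19421/41379 ≈ -0.46934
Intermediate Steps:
U(a) = 2*a**2 (U(a) = (2*a)*a = 2*a**2)
t = -1/12 (t = 1/(-12 + 2*0**2) = 1/(-12 + 2*0) = 1/(-12 + 0) = 1/(-12) = -1/12 ≈ -0.083333)
(424*t + 24*k)/(-20684 + 48270) = (424*(-1/12) + 24*(-538))/(-20684 + 48270) = (-106/3 - 12912)/27586 = -38842/3*1/27586 = -19421/41379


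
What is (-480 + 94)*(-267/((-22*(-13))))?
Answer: 51531/143 ≈ 360.36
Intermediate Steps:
(-480 + 94)*(-267/((-22*(-13)))) = -(-103062)/286 = -386*(-267/286) = 51531/143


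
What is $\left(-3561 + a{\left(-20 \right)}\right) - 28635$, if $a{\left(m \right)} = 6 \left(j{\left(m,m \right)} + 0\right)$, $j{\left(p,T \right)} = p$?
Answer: $-32316$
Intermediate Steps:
$a{\left(m \right)} = 6 m$ ($a{\left(m \right)} = 6 \left(m + 0\right) = 6 m$)
$\left(-3561 + a{\left(-20 \right)}\right) - 28635 = \left(-3561 + 6 \left(-20\right)\right) - 28635 = \left(-3561 - 120\right) - 28635 = -3681 - 28635 = -32316$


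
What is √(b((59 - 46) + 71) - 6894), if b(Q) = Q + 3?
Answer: I*√6807 ≈ 82.505*I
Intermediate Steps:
b(Q) = 3 + Q
√(b((59 - 46) + 71) - 6894) = √((3 + ((59 - 46) + 71)) - 6894) = √((3 + (13 + 71)) - 6894) = √((3 + 84) - 6894) = √(87 - 6894) = √(-6807) = I*√6807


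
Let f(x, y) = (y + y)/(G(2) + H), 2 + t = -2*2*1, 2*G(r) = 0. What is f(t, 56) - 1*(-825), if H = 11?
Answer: 9187/11 ≈ 835.18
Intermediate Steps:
G(r) = 0 (G(r) = (½)*0 = 0)
t = -6 (t = -2 - 2*2*1 = -2 - 4*1 = -2 - 4 = -6)
f(x, y) = 2*y/11 (f(x, y) = (y + y)/(0 + 11) = (2*y)/11 = (2*y)*(1/11) = 2*y/11)
f(t, 56) - 1*(-825) = (2/11)*56 - 1*(-825) = 112/11 + 825 = 9187/11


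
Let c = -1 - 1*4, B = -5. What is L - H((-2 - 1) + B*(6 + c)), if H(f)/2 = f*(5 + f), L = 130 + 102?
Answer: 184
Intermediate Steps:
L = 232
c = -5 (c = -1 - 4 = -5)
H(f) = 2*f*(5 + f) (H(f) = 2*(f*(5 + f)) = 2*f*(5 + f))
L - H((-2 - 1) + B*(6 + c)) = 232 - 2*((-2 - 1) - 5*(6 - 5))*(5 + ((-2 - 1) - 5*(6 - 5))) = 232 - 2*(-3 - 5*1)*(5 + (-3 - 5*1)) = 232 - 2*(-3 - 5)*(5 + (-3 - 5)) = 232 - 2*(-8)*(5 - 8) = 232 - 2*(-8)*(-3) = 232 - 1*48 = 232 - 48 = 184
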